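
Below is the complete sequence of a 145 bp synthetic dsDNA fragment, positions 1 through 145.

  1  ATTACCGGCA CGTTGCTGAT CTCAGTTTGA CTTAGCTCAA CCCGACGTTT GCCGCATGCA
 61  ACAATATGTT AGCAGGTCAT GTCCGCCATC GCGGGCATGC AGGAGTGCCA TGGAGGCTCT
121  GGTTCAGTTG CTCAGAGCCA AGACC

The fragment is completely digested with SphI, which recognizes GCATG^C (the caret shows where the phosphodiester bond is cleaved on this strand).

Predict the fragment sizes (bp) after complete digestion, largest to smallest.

58, 46, 41 bp

SphI sites (GCATGC) start at positions 54, 95.
SphI cuts after base 5 of each site (before the last base), so after positions 58, 99.
Linear molecule, 2 cuts → 3 fragments:
  1–58 → 58 bp
  59–99 → 41 bp
  100–145 → 46 bp
Sorted largest to smallest: 58, 46, 41 bp.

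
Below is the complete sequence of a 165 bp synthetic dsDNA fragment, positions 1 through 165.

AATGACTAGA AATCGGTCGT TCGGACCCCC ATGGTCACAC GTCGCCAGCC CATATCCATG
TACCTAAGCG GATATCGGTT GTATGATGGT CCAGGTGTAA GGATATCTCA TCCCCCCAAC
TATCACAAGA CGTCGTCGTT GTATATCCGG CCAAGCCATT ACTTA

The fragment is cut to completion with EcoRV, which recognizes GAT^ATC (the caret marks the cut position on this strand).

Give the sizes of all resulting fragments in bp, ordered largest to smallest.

EcoRV sites (GATATC) start at positions 71, 102.
EcoRV cuts after base 3 of each site, so after positions 73, 104.
Linear molecule, 2 cuts → 3 fragments:
  1–73 → 73 bp
  74–104 → 31 bp
  105–165 → 61 bp
Sorted largest to smallest: 73, 61, 31 bp.

73, 61, 31 bp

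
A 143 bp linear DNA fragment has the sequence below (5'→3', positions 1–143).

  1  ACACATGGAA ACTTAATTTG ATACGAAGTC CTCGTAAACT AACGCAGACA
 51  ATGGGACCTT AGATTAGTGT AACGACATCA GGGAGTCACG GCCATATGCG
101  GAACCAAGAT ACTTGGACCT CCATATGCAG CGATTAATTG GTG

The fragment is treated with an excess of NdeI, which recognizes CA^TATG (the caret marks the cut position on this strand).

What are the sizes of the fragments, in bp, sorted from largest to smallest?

NdeI sites (CATATG) start at positions 93, 122.
NdeI cuts after base 2 of each site, so after positions 94, 123.
Linear molecule, 2 cuts → 3 fragments:
  1–94 → 94 bp
  95–123 → 29 bp
  124–143 → 20 bp
Sorted largest to smallest: 94, 29, 20 bp.

94, 29, 20 bp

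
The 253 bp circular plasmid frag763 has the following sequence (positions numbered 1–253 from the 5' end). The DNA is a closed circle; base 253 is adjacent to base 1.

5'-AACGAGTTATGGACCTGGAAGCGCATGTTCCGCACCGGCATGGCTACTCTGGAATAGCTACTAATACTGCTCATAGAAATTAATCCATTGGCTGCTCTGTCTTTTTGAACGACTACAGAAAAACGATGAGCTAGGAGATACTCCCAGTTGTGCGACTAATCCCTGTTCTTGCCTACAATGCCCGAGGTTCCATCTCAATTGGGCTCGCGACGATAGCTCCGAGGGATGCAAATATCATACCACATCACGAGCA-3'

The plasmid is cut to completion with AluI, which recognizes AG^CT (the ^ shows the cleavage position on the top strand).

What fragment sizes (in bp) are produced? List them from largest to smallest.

94, 86, 73 bp

AluI sites (AGCT) start at positions 56, 129, 215.
AluI cuts after base 2 of each site, so after positions 57, 130, 216.
Circular molecule, 3 cuts → 3 fragments:
  58–130 → 73 bp
  131–216 → 86 bp
  217–253 then 1–57 → 37 + 57 = 94 bp
Sorted largest to smallest: 94, 86, 73 bp.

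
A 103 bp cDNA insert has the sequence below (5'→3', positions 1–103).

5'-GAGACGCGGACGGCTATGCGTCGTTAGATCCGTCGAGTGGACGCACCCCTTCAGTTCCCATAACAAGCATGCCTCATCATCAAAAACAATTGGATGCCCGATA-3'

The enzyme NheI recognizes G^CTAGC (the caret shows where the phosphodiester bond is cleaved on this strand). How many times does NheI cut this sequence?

No occurrence of GCTAGC is present in the sequence.
NheI does not cut: 0 sites.

0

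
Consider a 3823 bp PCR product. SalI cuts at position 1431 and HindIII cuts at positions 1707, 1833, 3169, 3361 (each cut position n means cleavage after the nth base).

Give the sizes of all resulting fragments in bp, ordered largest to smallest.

1431, 1336, 462, 276, 192, 126 bp

Combined cut positions (sorted): 1431, 1707, 1833, 3169, 3361.
Linear molecule, 5 cuts → 6 fragments:
  1431 − 0 = 1431 bp
  1707 − 1431 = 276 bp
  1833 − 1707 = 126 bp
  3169 − 1833 = 1336 bp
  3361 − 3169 = 192 bp
  3823 − 3361 = 462 bp
Sorted largest to smallest: 1431, 1336, 462, 276, 192, 126 bp.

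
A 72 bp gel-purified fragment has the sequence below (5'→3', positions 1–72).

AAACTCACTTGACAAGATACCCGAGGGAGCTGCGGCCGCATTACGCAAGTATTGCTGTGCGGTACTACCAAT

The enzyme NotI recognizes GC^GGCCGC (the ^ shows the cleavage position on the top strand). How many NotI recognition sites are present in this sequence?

GCGGCCGC occurs starting at position 32.
NotI cuts at 1 site.

1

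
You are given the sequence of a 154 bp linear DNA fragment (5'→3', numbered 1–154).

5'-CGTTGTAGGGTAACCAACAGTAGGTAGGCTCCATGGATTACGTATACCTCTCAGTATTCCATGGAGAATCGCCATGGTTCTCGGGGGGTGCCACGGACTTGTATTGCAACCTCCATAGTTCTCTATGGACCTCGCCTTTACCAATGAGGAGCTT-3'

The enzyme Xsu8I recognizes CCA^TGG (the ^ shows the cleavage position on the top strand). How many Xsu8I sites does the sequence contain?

CCATGG occurs starting at positions 31, 59, 72.
Xsu8I cuts at 3 sites.

3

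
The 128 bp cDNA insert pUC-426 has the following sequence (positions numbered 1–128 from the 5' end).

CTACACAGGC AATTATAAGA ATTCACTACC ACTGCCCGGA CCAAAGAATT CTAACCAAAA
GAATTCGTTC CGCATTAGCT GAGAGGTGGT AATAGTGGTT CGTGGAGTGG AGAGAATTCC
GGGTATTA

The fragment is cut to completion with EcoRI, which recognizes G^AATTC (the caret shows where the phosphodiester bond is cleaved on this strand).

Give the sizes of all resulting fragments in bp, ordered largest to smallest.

EcoRI sites (GAATTC) start at positions 19, 46, 61, 114.
EcoRI cuts after the first base of each site, so after positions 19, 46, 61, 114.
Linear molecule, 4 cuts → 5 fragments:
  1–19 → 19 bp
  20–46 → 27 bp
  47–61 → 15 bp
  62–114 → 53 bp
  115–128 → 14 bp
Sorted largest to smallest: 53, 27, 19, 15, 14 bp.

53, 27, 19, 15, 14 bp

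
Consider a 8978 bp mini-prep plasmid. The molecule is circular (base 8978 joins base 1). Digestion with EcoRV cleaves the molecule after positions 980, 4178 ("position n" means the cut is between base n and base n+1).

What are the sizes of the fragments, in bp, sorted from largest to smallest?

Circular molecule, 2 cuts → 2 fragments:
  4178 − 980 = 3198 bp
  wrap: 8978 − 4178 + 980 = 5780 bp
Sorted largest to smallest: 5780, 3198 bp.

5780, 3198 bp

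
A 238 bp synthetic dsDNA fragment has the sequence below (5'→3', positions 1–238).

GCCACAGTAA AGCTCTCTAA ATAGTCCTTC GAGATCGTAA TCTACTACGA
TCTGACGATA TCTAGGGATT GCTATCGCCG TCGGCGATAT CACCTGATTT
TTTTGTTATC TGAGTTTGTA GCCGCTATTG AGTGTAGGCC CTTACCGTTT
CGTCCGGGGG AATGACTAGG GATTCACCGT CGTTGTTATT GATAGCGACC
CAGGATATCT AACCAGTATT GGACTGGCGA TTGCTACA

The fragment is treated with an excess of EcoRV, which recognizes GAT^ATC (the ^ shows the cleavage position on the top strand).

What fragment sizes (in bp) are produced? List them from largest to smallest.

EcoRV sites (GATATC) start at positions 57, 86, 204.
EcoRV cuts after base 3 of each site, so after positions 59, 88, 206.
Linear molecule, 3 cuts → 4 fragments:
  1–59 → 59 bp
  60–88 → 29 bp
  89–206 → 118 bp
  207–238 → 32 bp
Sorted largest to smallest: 118, 59, 32, 29 bp.

118, 59, 32, 29 bp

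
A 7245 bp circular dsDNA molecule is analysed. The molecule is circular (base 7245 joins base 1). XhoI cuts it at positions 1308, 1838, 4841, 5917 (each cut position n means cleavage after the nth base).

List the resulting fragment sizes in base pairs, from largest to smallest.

Circular molecule, 4 cuts → 4 fragments:
  1838 − 1308 = 530 bp
  4841 − 1838 = 3003 bp
  5917 − 4841 = 1076 bp
  wrap: 7245 − 5917 + 1308 = 2636 bp
Sorted largest to smallest: 3003, 2636, 1076, 530 bp.

3003, 2636, 1076, 530 bp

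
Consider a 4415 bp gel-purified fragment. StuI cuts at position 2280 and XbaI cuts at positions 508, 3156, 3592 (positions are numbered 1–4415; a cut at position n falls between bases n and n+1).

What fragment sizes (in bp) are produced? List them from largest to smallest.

Combined cut positions (sorted): 508, 2280, 3156, 3592.
Linear molecule, 4 cuts → 5 fragments:
  508 − 0 = 508 bp
  2280 − 508 = 1772 bp
  3156 − 2280 = 876 bp
  3592 − 3156 = 436 bp
  4415 − 3592 = 823 bp
Sorted largest to smallest: 1772, 876, 823, 508, 436 bp.

1772, 876, 823, 508, 436 bp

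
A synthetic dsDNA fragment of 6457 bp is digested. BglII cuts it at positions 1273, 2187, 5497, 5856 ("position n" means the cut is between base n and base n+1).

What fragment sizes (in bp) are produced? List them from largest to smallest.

3310, 1273, 914, 601, 359 bp

Linear molecule, 4 cuts → 5 fragments:
  1273 − 0 = 1273 bp
  2187 − 1273 = 914 bp
  5497 − 2187 = 3310 bp
  5856 − 5497 = 359 bp
  6457 − 5856 = 601 bp
Sorted largest to smallest: 3310, 1273, 914, 601, 359 bp.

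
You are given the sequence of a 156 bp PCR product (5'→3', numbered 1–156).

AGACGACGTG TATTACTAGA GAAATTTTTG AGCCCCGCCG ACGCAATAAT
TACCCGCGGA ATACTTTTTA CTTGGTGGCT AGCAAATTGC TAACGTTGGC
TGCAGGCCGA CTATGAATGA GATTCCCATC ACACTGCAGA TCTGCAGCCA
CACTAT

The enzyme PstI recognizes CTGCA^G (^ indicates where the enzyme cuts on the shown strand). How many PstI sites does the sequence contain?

CTGCAG occurs starting at positions 100, 134, 142.
PstI cuts at 3 sites.

3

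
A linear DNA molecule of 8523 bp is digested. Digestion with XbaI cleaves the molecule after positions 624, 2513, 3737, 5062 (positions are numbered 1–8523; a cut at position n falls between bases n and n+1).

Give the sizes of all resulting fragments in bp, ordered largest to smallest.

Linear molecule, 4 cuts → 5 fragments:
  624 − 0 = 624 bp
  2513 − 624 = 1889 bp
  3737 − 2513 = 1224 bp
  5062 − 3737 = 1325 bp
  8523 − 5062 = 3461 bp
Sorted largest to smallest: 3461, 1889, 1325, 1224, 624 bp.

3461, 1889, 1325, 1224, 624 bp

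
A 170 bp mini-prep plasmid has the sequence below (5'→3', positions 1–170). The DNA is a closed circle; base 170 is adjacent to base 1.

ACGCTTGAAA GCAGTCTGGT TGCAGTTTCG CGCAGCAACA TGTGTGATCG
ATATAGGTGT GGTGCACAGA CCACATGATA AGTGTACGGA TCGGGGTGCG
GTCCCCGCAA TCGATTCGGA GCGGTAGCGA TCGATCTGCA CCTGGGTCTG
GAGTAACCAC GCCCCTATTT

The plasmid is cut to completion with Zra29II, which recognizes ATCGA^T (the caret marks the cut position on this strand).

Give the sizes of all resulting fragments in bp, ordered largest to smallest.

87, 63, 20 bp

Zra29II sites (ATCGAT) start at positions 47, 110, 130.
Zra29II cuts after base 5 of each site (before the last base), so after positions 51, 114, 134.
Circular molecule, 3 cuts → 3 fragments:
  52–114 → 63 bp
  115–134 → 20 bp
  135–170 then 1–51 → 36 + 51 = 87 bp
Sorted largest to smallest: 87, 63, 20 bp.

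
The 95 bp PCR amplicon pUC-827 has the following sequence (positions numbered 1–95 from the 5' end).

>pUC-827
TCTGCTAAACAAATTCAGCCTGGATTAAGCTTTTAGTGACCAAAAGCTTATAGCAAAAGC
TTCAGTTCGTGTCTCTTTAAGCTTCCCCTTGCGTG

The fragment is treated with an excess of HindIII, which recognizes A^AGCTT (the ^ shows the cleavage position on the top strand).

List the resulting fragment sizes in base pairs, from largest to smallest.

HindIII sites (AAGCTT) start at positions 27, 44, 57, 79.
HindIII cuts after the first base of each site, so after positions 27, 44, 57, 79.
Linear molecule, 4 cuts → 5 fragments:
  1–27 → 27 bp
  28–44 → 17 bp
  45–57 → 13 bp
  58–79 → 22 bp
  80–95 → 16 bp
Sorted largest to smallest: 27, 22, 17, 16, 13 bp.

27, 22, 17, 16, 13 bp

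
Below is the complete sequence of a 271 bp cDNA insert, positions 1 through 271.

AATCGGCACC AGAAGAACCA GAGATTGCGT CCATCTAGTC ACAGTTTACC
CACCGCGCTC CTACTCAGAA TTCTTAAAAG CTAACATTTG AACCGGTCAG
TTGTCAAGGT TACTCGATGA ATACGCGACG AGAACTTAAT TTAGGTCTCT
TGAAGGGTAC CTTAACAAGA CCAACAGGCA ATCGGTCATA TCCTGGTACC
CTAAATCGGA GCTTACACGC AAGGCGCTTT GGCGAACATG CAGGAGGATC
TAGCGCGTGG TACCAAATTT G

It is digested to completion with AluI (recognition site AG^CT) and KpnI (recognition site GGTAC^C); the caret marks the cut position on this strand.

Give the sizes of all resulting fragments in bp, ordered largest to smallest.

AluI sites (AGCT) start at positions 79, 210.
AluI cuts after base 2 of each site, so after positions 80, 211.
KpnI sites (GGTACC) start at positions 156, 195, 259.
KpnI cuts after base 5 of each site (before the last base), so after positions 160, 199, 263.
Combined cut positions: 80, 160, 199, 211, 263.
Linear molecule, 5 cuts → 6 fragments:
  1–80 → 80 bp
  81–160 → 80 bp
  161–199 → 39 bp
  200–211 → 12 bp
  212–263 → 52 bp
  264–271 → 8 bp
Sorted largest to smallest: 80, 80, 52, 39, 12, 8 bp.

80, 80, 52, 39, 12, 8 bp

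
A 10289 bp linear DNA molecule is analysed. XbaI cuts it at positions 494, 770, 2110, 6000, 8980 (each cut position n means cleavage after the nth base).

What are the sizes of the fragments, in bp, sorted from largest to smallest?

Linear molecule, 5 cuts → 6 fragments:
  494 − 0 = 494 bp
  770 − 494 = 276 bp
  2110 − 770 = 1340 bp
  6000 − 2110 = 3890 bp
  8980 − 6000 = 2980 bp
  10289 − 8980 = 1309 bp
Sorted largest to smallest: 3890, 2980, 1340, 1309, 494, 276 bp.

3890, 2980, 1340, 1309, 494, 276 bp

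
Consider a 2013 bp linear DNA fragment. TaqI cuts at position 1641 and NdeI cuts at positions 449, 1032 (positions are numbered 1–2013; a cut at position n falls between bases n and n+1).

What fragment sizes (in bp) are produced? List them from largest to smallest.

609, 583, 449, 372 bp

Combined cut positions (sorted): 449, 1032, 1641.
Linear molecule, 3 cuts → 4 fragments:
  449 − 0 = 449 bp
  1032 − 449 = 583 bp
  1641 − 1032 = 609 bp
  2013 − 1641 = 372 bp
Sorted largest to smallest: 609, 583, 449, 372 bp.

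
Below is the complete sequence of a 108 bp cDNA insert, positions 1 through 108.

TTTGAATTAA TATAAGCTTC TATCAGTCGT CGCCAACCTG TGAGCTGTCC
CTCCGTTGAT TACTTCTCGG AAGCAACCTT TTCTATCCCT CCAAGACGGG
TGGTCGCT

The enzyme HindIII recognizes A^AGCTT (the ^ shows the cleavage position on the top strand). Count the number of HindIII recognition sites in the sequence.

AAGCTT occurs starting at position 14.
HindIII cuts at 1 site.

1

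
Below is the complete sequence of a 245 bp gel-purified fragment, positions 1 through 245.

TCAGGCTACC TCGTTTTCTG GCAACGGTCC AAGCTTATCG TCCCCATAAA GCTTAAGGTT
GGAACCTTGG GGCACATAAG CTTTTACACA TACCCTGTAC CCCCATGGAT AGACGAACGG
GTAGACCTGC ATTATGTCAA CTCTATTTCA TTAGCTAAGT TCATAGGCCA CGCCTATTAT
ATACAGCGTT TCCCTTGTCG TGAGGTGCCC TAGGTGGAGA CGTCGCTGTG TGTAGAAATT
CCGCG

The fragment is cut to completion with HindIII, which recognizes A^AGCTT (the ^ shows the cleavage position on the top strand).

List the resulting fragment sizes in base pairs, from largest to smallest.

167, 31, 29, 18 bp

HindIII sites (AAGCTT) start at positions 31, 49, 78.
HindIII cuts after the first base of each site, so after positions 31, 49, 78.
Linear molecule, 3 cuts → 4 fragments:
  1–31 → 31 bp
  32–49 → 18 bp
  50–78 → 29 bp
  79–245 → 167 bp
Sorted largest to smallest: 167, 31, 29, 18 bp.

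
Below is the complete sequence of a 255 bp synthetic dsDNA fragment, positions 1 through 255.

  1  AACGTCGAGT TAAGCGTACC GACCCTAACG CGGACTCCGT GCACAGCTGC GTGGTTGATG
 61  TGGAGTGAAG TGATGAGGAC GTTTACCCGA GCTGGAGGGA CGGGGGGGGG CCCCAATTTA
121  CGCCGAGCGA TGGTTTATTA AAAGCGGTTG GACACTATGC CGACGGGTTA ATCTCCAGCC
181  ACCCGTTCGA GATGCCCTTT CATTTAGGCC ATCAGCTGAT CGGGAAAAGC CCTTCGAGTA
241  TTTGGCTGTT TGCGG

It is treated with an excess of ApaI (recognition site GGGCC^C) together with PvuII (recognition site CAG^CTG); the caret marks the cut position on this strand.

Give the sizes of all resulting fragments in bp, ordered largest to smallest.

The ApaI site (GGGCCC) starts at position 108.
ApaI cuts after base 5 of each site (before the last base), so after position 112.
PvuII sites (CAGCTG) start at positions 44, 213.
PvuII cuts after base 3 of each site, so after positions 46, 215.
Combined cut positions: 46, 112, 215.
Linear molecule, 3 cuts → 4 fragments:
  1–46 → 46 bp
  47–112 → 66 bp
  113–215 → 103 bp
  216–255 → 40 bp
Sorted largest to smallest: 103, 66, 46, 40 bp.

103, 66, 46, 40 bp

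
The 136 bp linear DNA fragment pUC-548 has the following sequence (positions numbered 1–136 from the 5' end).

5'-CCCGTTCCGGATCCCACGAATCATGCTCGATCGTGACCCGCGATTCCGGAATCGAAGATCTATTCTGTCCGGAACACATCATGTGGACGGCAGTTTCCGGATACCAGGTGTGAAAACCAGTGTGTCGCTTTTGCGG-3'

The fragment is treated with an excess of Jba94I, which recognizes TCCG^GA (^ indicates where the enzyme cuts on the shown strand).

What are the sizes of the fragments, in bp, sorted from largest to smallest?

Jba94I sites (TCCGGA) start at positions 6, 45, 68, 96.
Jba94I cuts after base 4 of each site, so after positions 9, 48, 71, 99.
Linear molecule, 4 cuts → 5 fragments:
  1–9 → 9 bp
  10–48 → 39 bp
  49–71 → 23 bp
  72–99 → 28 bp
  100–136 → 37 bp
Sorted largest to smallest: 39, 37, 28, 23, 9 bp.

39, 37, 28, 23, 9 bp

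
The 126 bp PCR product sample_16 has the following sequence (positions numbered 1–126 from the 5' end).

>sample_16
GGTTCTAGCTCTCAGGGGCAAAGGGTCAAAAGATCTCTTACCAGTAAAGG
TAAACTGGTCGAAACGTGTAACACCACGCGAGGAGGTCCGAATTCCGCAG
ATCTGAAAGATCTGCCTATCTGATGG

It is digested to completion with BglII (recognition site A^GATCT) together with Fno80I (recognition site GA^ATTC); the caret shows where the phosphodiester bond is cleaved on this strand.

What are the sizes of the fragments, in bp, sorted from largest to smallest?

BglII sites (AGATCT) start at positions 31, 99, 108.
BglII cuts after the first base of each site, so after positions 31, 99, 108.
The Fno80I site (GAATTC) starts at position 90.
Fno80I cuts after base 2 of each site, so after position 91.
Combined cut positions: 31, 91, 99, 108.
Linear molecule, 4 cuts → 5 fragments:
  1–31 → 31 bp
  32–91 → 60 bp
  92–99 → 8 bp
  100–108 → 9 bp
  109–126 → 18 bp
Sorted largest to smallest: 60, 31, 18, 9, 8 bp.

60, 31, 18, 9, 8 bp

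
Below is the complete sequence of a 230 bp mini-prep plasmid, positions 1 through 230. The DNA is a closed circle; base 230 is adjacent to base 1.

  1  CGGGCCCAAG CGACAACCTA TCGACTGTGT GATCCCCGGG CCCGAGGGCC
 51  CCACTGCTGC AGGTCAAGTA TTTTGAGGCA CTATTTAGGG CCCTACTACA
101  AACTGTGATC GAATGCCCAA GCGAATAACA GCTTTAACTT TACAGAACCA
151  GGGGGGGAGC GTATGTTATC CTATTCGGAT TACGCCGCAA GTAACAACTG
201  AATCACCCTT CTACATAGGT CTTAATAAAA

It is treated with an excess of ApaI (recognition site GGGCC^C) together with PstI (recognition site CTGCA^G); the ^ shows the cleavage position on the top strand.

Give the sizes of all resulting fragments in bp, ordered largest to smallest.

144, 36, 31, 11, 8 bp

ApaI sites (GGGCCC) start at positions 2, 38, 46, 88.
ApaI cuts after base 5 of each site (before the last base), so after positions 6, 42, 50, 92.
The PstI site (CTGCAG) starts at position 57.
PstI cuts after base 5 of each site (before the last base), so after position 61.
Combined cut positions: 6, 42, 50, 61, 92.
Circular molecule, 5 cuts → 5 fragments:
  7–42 → 36 bp
  43–50 → 8 bp
  51–61 → 11 bp
  62–92 → 31 bp
  93–230 then 1–6 → 138 + 6 = 144 bp
Sorted largest to smallest: 144, 36, 31, 11, 8 bp.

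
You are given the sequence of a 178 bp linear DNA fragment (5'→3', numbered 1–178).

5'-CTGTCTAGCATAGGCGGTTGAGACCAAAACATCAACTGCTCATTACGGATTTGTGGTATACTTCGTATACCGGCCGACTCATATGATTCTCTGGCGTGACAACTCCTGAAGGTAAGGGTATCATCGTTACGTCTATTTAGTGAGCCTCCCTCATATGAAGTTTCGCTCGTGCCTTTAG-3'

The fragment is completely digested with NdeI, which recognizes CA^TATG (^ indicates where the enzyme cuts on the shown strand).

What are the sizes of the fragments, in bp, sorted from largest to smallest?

81, 72, 25 bp

NdeI sites (CATATG) start at positions 80, 152.
NdeI cuts after base 2 of each site, so after positions 81, 153.
Linear molecule, 2 cuts → 3 fragments:
  1–81 → 81 bp
  82–153 → 72 bp
  154–178 → 25 bp
Sorted largest to smallest: 81, 72, 25 bp.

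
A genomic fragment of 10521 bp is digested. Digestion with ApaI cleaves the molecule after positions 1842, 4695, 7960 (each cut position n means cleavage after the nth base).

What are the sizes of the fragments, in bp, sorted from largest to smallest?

Linear molecule, 3 cuts → 4 fragments:
  1842 − 0 = 1842 bp
  4695 − 1842 = 2853 bp
  7960 − 4695 = 3265 bp
  10521 − 7960 = 2561 bp
Sorted largest to smallest: 3265, 2853, 2561, 1842 bp.

3265, 2853, 2561, 1842 bp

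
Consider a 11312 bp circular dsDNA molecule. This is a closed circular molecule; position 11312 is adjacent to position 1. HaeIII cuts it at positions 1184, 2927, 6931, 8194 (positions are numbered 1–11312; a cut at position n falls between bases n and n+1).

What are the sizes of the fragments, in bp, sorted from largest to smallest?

Circular molecule, 4 cuts → 4 fragments:
  2927 − 1184 = 1743 bp
  6931 − 2927 = 4004 bp
  8194 − 6931 = 1263 bp
  wrap: 11312 − 8194 + 1184 = 4302 bp
Sorted largest to smallest: 4302, 4004, 1743, 1263 bp.

4302, 4004, 1743, 1263 bp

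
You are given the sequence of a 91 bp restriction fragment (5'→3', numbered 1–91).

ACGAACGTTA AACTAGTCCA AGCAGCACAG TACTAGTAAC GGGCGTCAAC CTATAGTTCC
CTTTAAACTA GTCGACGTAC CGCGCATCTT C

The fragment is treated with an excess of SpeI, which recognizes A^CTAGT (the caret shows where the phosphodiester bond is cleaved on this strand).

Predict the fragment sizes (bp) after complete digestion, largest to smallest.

35, 24, 20, 12 bp

SpeI sites (ACTAGT) start at positions 12, 32, 67.
SpeI cuts after the first base of each site, so after positions 12, 32, 67.
Linear molecule, 3 cuts → 4 fragments:
  1–12 → 12 bp
  13–32 → 20 bp
  33–67 → 35 bp
  68–91 → 24 bp
Sorted largest to smallest: 35, 24, 20, 12 bp.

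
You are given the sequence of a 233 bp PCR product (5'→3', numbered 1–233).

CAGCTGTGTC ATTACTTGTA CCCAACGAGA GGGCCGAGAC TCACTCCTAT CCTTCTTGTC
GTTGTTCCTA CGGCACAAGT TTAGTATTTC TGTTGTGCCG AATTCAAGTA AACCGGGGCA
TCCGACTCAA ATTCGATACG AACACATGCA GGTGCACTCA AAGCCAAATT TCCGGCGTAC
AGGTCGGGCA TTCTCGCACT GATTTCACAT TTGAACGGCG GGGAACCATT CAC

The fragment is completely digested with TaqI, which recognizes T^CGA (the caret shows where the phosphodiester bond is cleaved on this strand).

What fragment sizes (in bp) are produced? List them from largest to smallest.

133, 100 bp

The TaqI site (TCGA) starts at position 133.
TaqI cuts after the first base of each site, so after position 133.
Linear molecule, 1 cut → 2 fragments:
  1–133 → 133 bp
  134–233 → 100 bp
Sorted largest to smallest: 133, 100 bp.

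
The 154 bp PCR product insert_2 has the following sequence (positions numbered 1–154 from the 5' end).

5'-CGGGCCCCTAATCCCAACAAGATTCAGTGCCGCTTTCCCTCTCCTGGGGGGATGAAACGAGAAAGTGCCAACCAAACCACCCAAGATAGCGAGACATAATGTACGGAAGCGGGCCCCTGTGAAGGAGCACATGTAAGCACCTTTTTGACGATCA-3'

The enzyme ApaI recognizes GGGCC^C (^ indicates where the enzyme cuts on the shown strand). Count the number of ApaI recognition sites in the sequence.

2

GGGCCC occurs starting at positions 2, 111.
ApaI cuts at 2 sites.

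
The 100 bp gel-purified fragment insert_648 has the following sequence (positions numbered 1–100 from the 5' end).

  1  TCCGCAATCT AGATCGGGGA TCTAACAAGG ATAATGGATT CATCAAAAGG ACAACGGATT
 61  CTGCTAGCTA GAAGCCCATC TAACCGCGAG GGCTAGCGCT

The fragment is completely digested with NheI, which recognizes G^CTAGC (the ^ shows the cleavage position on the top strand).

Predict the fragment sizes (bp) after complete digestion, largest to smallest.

63, 29, 8 bp

NheI sites (GCTAGC) start at positions 63, 92.
NheI cuts after the first base of each site, so after positions 63, 92.
Linear molecule, 2 cuts → 3 fragments:
  1–63 → 63 bp
  64–92 → 29 bp
  93–100 → 8 bp
Sorted largest to smallest: 63, 29, 8 bp.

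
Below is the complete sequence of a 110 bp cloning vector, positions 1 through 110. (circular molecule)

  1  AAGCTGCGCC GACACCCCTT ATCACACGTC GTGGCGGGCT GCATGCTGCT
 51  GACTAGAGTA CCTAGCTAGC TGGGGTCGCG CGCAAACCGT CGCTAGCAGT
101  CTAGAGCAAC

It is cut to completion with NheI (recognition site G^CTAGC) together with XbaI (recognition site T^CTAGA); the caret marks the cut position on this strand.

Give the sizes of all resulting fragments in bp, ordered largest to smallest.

75, 27, 8 bp

NheI sites (GCTAGC) start at positions 65, 92.
NheI cuts after the first base of each site, so after positions 65, 92.
The XbaI site (TCTAGA) starts at position 100.
XbaI cuts after the first base of each site, so after position 100.
Combined cut positions: 65, 92, 100.
Circular molecule, 3 cuts → 3 fragments:
  66–92 → 27 bp
  93–100 → 8 bp
  101–110 then 1–65 → 10 + 65 = 75 bp
Sorted largest to smallest: 75, 27, 8 bp.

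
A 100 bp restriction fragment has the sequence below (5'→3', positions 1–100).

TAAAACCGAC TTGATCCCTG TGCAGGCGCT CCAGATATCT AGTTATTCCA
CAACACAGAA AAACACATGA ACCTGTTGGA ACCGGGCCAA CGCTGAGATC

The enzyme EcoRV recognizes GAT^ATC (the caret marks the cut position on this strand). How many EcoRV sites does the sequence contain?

1

GATATC occurs starting at position 34.
EcoRV cuts at 1 site.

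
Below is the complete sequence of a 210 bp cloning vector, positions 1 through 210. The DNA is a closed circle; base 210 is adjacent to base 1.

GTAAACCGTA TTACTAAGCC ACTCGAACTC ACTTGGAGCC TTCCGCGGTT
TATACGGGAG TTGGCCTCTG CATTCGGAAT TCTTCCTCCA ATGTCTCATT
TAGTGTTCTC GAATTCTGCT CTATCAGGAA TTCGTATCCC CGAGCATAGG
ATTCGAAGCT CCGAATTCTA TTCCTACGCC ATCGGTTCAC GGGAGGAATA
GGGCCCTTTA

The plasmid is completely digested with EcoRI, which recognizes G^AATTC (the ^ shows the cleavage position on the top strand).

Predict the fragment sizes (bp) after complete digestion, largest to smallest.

EcoRI sites (GAATTC) start at positions 77, 111, 128, 163.
EcoRI cuts after the first base of each site, so after positions 77, 111, 128, 163.
Circular molecule, 4 cuts → 4 fragments:
  78–111 → 34 bp
  112–128 → 17 bp
  129–163 → 35 bp
  164–210 then 1–77 → 47 + 77 = 124 bp
Sorted largest to smallest: 124, 35, 34, 17 bp.

124, 35, 34, 17 bp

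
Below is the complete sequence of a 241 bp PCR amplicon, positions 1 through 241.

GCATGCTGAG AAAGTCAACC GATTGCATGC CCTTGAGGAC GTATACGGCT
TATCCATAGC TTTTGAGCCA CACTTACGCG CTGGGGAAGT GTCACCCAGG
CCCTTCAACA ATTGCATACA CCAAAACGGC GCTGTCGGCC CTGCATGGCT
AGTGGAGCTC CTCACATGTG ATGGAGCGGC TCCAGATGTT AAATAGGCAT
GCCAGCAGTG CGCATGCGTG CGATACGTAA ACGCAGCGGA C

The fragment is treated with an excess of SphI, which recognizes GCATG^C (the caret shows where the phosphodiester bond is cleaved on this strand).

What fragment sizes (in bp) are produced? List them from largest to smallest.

172, 25, 24, 15, 5 bp

SphI sites (GCATGC) start at positions 1, 25, 197, 212.
SphI cuts after base 5 of each site (before the last base), so after positions 5, 29, 201, 216.
Linear molecule, 4 cuts → 5 fragments:
  1–5 → 5 bp
  6–29 → 24 bp
  30–201 → 172 bp
  202–216 → 15 bp
  217–241 → 25 bp
Sorted largest to smallest: 172, 25, 24, 15, 5 bp.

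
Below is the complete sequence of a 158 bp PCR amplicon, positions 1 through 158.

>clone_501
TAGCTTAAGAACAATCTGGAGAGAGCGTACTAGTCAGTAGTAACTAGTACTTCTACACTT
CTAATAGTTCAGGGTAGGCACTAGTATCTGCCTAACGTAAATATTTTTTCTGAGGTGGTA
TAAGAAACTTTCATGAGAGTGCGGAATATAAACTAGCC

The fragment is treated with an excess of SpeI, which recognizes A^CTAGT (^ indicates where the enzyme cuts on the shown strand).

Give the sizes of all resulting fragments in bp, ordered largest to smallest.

SpeI sites (ACTAGT) start at positions 29, 43, 80.
SpeI cuts after the first base of each site, so after positions 29, 43, 80.
Linear molecule, 3 cuts → 4 fragments:
  1–29 → 29 bp
  30–43 → 14 bp
  44–80 → 37 bp
  81–158 → 78 bp
Sorted largest to smallest: 78, 37, 29, 14 bp.

78, 37, 29, 14 bp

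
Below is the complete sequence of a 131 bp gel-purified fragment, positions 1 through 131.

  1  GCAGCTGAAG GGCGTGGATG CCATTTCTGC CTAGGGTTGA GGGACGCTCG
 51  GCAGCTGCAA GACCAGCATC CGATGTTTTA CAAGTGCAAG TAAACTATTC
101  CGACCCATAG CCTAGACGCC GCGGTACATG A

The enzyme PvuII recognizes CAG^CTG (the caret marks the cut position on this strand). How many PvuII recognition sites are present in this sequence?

CAGCTG occurs starting at positions 2, 52.
PvuII cuts at 2 sites.

2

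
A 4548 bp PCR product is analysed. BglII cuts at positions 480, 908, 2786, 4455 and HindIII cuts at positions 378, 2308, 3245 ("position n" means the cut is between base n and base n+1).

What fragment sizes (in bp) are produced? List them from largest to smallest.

1400, 1210, 478, 459, 428, 378, 102, 93 bp

Combined cut positions (sorted): 378, 480, 908, 2308, 2786, 3245, 4455.
Linear molecule, 7 cuts → 8 fragments:
  378 − 0 = 378 bp
  480 − 378 = 102 bp
  908 − 480 = 428 bp
  2308 − 908 = 1400 bp
  2786 − 2308 = 478 bp
  3245 − 2786 = 459 bp
  4455 − 3245 = 1210 bp
  4548 − 4455 = 93 bp
Sorted largest to smallest: 1400, 1210, 478, 459, 428, 378, 102, 93 bp.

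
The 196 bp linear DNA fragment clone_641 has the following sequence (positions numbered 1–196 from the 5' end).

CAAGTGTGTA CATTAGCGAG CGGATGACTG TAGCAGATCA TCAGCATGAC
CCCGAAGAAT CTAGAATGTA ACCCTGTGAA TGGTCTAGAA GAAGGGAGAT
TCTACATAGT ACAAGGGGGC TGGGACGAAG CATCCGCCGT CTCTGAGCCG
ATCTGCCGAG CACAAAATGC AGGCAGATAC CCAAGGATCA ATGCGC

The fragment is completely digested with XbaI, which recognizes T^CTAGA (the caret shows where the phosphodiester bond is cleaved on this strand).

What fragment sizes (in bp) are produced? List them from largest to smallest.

XbaI sites (TCTAGA) start at positions 60, 84.
XbaI cuts after the first base of each site, so after positions 60, 84.
Linear molecule, 2 cuts → 3 fragments:
  1–60 → 60 bp
  61–84 → 24 bp
  85–196 → 112 bp
Sorted largest to smallest: 112, 60, 24 bp.

112, 60, 24 bp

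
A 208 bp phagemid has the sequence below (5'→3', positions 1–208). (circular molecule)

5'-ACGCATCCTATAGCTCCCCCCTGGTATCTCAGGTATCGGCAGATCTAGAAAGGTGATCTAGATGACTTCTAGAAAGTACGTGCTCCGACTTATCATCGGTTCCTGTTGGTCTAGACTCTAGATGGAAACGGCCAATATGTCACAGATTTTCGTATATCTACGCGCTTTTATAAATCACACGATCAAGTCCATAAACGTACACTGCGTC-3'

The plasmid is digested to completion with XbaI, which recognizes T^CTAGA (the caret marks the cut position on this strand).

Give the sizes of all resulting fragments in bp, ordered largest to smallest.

135, 42, 13, 11, 7 bp

XbaI sites (TCTAGA) start at positions 44, 57, 68, 110, 117.
XbaI cuts after the first base of each site, so after positions 44, 57, 68, 110, 117.
Circular molecule, 5 cuts → 5 fragments:
  45–57 → 13 bp
  58–68 → 11 bp
  69–110 → 42 bp
  111–117 → 7 bp
  118–208 then 1–44 → 91 + 44 = 135 bp
Sorted largest to smallest: 135, 42, 13, 11, 7 bp.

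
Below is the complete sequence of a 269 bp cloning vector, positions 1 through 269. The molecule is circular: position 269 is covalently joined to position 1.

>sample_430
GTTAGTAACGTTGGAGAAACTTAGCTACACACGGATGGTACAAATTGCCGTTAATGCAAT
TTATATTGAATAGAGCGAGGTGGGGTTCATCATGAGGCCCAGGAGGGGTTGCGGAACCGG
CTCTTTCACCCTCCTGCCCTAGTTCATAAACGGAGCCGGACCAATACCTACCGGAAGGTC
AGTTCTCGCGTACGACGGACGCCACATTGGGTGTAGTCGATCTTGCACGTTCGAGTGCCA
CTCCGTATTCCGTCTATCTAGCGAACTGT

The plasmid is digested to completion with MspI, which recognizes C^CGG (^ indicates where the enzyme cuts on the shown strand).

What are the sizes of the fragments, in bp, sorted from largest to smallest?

215, 39, 15 bp

MspI sites (CCGG) start at positions 117, 156, 171.
MspI cuts after the first base of each site, so after positions 117, 156, 171.
Circular molecule, 3 cuts → 3 fragments:
  118–156 → 39 bp
  157–171 → 15 bp
  172–269 then 1–117 → 98 + 117 = 215 bp
Sorted largest to smallest: 215, 39, 15 bp.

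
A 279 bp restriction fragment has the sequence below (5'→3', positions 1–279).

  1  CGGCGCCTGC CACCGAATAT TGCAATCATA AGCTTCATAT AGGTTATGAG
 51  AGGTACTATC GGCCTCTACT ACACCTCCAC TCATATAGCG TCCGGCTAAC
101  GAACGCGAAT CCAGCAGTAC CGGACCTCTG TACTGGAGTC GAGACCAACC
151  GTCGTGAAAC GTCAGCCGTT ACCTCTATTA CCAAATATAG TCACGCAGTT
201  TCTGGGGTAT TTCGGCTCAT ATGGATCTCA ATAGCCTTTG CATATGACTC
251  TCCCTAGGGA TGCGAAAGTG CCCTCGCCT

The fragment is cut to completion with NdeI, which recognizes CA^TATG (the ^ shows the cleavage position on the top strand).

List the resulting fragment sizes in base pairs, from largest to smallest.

219, 37, 23 bp

NdeI sites (CATATG) start at positions 218, 241.
NdeI cuts after base 2 of each site, so after positions 219, 242.
Linear molecule, 2 cuts → 3 fragments:
  1–219 → 219 bp
  220–242 → 23 bp
  243–279 → 37 bp
Sorted largest to smallest: 219, 37, 23 bp.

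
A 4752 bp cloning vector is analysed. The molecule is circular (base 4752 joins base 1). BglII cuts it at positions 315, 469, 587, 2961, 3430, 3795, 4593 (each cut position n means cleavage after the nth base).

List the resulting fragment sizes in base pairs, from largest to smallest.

2374, 798, 474, 469, 365, 154, 118 bp

Circular molecule, 7 cuts → 7 fragments:
  469 − 315 = 154 bp
  587 − 469 = 118 bp
  2961 − 587 = 2374 bp
  3430 − 2961 = 469 bp
  3795 − 3430 = 365 bp
  4593 − 3795 = 798 bp
  wrap: 4752 − 4593 + 315 = 474 bp
Sorted largest to smallest: 2374, 798, 474, 469, 365, 154, 118 bp.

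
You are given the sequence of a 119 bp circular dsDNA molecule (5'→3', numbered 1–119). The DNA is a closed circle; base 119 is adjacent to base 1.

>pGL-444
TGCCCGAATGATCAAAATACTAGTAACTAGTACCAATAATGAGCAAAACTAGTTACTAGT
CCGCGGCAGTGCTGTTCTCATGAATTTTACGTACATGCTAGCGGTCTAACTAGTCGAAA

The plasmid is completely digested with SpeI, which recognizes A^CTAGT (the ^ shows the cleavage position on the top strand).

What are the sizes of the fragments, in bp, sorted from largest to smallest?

54, 29, 22, 7, 7 bp

SpeI sites (ACTAGT) start at positions 19, 26, 48, 55, 109.
SpeI cuts after the first base of each site, so after positions 19, 26, 48, 55, 109.
Circular molecule, 5 cuts → 5 fragments:
  20–26 → 7 bp
  27–48 → 22 bp
  49–55 → 7 bp
  56–109 → 54 bp
  110–119 then 1–19 → 10 + 19 = 29 bp
Sorted largest to smallest: 54, 29, 22, 7, 7 bp.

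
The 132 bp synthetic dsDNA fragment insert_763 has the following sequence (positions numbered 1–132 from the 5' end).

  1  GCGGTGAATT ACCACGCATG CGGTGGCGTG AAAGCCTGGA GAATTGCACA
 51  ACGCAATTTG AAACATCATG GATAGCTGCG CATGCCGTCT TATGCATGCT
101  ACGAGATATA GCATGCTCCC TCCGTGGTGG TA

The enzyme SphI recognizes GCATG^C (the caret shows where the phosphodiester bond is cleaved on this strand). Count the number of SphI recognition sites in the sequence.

4

GCATGC occurs starting at positions 16, 80, 94, 111.
SphI cuts at 4 sites.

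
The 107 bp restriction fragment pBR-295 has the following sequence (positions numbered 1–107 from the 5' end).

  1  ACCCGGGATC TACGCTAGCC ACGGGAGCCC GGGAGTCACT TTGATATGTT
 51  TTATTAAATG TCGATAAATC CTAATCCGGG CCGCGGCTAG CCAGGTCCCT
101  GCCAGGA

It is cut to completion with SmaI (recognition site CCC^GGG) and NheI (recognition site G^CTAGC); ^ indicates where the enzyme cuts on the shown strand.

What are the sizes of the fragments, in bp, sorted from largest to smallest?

SmaI sites (CCCGGG) start at positions 2, 28.
SmaI cuts after base 3 of each site, so after positions 4, 30.
NheI sites (GCTAGC) start at positions 14, 86.
NheI cuts after the first base of each site, so after positions 14, 86.
Combined cut positions: 4, 14, 30, 86.
Linear molecule, 4 cuts → 5 fragments:
  1–4 → 4 bp
  5–14 → 10 bp
  15–30 → 16 bp
  31–86 → 56 bp
  87–107 → 21 bp
Sorted largest to smallest: 56, 21, 16, 10, 4 bp.

56, 21, 16, 10, 4 bp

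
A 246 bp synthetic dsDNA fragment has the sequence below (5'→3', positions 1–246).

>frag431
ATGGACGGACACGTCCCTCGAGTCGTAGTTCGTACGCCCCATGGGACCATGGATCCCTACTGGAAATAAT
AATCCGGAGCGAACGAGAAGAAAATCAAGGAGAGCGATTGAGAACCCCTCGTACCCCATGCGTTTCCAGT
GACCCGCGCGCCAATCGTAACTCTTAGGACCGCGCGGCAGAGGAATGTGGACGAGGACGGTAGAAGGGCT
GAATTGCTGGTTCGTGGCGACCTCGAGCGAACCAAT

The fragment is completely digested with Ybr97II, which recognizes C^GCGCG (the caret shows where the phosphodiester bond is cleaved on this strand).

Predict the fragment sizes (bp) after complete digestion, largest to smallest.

145, 75, 26 bp

Ybr97II sites (CGCGCG) start at positions 145, 171.
Ybr97II cuts after the first base of each site, so after positions 145, 171.
Linear molecule, 2 cuts → 3 fragments:
  1–145 → 145 bp
  146–171 → 26 bp
  172–246 → 75 bp
Sorted largest to smallest: 145, 75, 26 bp.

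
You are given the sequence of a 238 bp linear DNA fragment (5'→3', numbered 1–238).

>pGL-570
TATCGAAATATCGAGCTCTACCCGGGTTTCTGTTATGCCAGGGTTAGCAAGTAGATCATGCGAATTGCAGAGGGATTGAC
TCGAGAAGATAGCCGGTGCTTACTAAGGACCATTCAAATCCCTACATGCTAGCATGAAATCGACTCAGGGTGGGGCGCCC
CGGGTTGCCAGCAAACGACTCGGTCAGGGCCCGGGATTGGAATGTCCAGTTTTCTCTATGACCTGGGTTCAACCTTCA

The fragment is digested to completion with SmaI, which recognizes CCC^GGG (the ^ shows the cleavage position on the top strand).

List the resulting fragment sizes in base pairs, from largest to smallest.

138, 46, 31, 23 bp

SmaI sites (CCCGGG) start at positions 21, 159, 190.
SmaI cuts after base 3 of each site, so after positions 23, 161, 192.
Linear molecule, 3 cuts → 4 fragments:
  1–23 → 23 bp
  24–161 → 138 bp
  162–192 → 31 bp
  193–238 → 46 bp
Sorted largest to smallest: 138, 46, 31, 23 bp.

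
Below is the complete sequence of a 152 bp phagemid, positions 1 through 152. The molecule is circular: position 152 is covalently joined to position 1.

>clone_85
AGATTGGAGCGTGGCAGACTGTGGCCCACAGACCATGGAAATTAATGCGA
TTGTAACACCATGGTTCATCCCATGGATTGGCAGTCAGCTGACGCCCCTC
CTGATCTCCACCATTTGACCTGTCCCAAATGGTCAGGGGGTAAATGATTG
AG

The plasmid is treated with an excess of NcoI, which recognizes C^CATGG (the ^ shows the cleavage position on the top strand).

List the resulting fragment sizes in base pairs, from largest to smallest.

114, 26, 12 bp

NcoI sites (CCATGG) start at positions 33, 59, 71.
NcoI cuts after the first base of each site, so after positions 33, 59, 71.
Circular molecule, 3 cuts → 3 fragments:
  34–59 → 26 bp
  60–71 → 12 bp
  72–152 then 1–33 → 81 + 33 = 114 bp
Sorted largest to smallest: 114, 26, 12 bp.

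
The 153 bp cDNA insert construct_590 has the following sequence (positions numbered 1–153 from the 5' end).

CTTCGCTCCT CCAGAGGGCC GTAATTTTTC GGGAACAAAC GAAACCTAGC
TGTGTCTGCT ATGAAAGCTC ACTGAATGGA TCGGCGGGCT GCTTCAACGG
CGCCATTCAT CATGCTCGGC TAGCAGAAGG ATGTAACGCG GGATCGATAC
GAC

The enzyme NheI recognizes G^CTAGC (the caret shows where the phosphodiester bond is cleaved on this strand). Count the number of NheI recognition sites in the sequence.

1

GCTAGC occurs starting at position 119.
NheI cuts at 1 site.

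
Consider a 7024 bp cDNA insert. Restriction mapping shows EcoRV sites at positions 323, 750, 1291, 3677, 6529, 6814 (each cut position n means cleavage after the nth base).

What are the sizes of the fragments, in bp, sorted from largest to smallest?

2852, 2386, 541, 427, 323, 285, 210 bp

Linear molecule, 6 cuts → 7 fragments:
  323 − 0 = 323 bp
  750 − 323 = 427 bp
  1291 − 750 = 541 bp
  3677 − 1291 = 2386 bp
  6529 − 3677 = 2852 bp
  6814 − 6529 = 285 bp
  7024 − 6814 = 210 bp
Sorted largest to smallest: 2852, 2386, 541, 427, 323, 285, 210 bp.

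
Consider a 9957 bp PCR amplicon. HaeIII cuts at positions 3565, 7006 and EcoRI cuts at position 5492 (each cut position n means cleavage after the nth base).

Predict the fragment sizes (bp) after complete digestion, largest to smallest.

Combined cut positions (sorted): 3565, 5492, 7006.
Linear molecule, 3 cuts → 4 fragments:
  3565 − 0 = 3565 bp
  5492 − 3565 = 1927 bp
  7006 − 5492 = 1514 bp
  9957 − 7006 = 2951 bp
Sorted largest to smallest: 3565, 2951, 1927, 1514 bp.

3565, 2951, 1927, 1514 bp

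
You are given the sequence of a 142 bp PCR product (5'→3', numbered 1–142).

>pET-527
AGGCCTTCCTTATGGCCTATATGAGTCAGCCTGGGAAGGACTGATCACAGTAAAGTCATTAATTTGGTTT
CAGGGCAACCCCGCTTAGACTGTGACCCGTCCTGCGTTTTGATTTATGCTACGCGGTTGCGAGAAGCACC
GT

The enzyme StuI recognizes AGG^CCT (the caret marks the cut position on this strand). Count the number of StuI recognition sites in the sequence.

AGGCCT occurs starting at position 1.
StuI cuts at 1 site.

1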